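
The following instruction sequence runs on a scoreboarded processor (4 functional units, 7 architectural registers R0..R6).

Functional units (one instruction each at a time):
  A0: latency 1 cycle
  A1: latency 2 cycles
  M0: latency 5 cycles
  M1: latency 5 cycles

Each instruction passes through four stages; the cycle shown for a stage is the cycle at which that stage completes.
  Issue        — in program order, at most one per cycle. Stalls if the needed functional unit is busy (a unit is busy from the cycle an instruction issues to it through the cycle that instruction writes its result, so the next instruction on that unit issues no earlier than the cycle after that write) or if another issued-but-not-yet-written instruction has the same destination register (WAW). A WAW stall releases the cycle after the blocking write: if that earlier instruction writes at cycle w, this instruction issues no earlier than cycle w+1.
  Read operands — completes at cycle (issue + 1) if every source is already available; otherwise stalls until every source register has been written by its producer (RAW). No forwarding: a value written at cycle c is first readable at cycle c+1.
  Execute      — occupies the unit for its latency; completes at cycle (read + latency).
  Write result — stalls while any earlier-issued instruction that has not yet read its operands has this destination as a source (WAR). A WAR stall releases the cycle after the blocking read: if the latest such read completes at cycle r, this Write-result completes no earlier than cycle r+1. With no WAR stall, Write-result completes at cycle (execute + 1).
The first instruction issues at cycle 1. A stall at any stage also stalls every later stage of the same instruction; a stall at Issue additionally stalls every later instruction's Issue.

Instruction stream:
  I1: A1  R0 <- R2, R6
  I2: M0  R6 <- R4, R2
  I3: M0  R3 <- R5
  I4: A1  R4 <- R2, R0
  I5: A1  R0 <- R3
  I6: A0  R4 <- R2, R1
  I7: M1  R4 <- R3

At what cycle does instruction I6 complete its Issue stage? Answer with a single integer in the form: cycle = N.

cycle = 17

[I1] 1/2/4/5
[I2] 2/3/8/9
[I3] 10/11/16/17  (struct: M0 busy until I2 writes@9)
[I4] 11/12/14/15
[I5] 16/18/20/21  (struct: A1 busy until I4 writes@15; RAW R3: wait I3 write@17)
[I6] 17/18/19/20
[I7] 21/22/27/28  (WAW R4: wait I6 write@20)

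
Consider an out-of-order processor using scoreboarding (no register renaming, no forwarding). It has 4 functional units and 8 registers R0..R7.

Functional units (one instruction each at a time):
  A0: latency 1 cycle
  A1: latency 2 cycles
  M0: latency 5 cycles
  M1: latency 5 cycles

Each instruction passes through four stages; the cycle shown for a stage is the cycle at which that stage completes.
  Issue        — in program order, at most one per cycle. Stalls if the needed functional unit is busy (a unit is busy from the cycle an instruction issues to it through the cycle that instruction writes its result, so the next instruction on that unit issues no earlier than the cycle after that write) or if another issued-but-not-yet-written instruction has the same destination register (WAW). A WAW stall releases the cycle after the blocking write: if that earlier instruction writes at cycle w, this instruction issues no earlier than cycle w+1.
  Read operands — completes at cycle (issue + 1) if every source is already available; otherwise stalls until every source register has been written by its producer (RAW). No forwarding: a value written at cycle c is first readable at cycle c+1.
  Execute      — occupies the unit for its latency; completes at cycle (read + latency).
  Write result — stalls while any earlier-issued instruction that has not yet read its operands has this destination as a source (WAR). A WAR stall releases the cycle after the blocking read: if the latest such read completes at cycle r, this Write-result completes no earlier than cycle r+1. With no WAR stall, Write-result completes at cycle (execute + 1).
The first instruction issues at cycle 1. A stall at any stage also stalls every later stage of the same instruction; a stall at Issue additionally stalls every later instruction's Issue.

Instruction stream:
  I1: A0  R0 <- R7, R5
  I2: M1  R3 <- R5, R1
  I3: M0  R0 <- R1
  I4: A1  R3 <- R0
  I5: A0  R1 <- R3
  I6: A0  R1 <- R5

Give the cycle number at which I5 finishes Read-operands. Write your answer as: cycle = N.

cycle = 17

I1: IS=1 RO=2 EX=3 WR=4
I2: IS=2 RO=3 EX=8 WR=9
I3: IS=5 RO=6 EX=11 WR=12  [WAW R0: wait I1 write@4]
I4: IS=10 RO=13 EX=15 WR=16  [WAW R3: wait I2 write@9; RAW R0: wait I3 write@12]
I5: IS=11 RO=17 EX=18 WR=19  [RAW R3: wait I4 write@16]
I6: IS=20 RO=21 EX=22 WR=23  [struct: A0 busy until I5 writes@19]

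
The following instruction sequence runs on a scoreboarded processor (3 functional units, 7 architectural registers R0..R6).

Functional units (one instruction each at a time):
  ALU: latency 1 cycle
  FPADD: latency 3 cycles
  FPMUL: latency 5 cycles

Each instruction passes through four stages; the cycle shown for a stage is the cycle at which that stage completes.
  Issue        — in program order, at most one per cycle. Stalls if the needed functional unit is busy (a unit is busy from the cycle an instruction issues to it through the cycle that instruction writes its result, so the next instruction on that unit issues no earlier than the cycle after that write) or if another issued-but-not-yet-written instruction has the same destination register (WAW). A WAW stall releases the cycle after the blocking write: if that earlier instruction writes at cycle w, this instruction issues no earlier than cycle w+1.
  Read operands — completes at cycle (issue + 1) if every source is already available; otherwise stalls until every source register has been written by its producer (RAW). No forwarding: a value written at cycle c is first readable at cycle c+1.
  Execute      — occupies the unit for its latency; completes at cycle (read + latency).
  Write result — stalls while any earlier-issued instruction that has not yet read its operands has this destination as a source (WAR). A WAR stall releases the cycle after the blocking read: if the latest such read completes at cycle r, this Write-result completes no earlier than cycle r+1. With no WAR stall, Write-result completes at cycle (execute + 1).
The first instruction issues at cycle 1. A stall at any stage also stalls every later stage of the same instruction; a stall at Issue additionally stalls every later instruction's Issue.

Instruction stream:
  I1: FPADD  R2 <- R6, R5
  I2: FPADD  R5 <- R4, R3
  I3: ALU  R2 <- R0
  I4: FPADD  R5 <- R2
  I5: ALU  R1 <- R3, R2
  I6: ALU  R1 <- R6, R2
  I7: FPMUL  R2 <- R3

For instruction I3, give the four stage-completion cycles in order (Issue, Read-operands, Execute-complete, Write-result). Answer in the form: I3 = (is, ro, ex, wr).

cycle 1: I1 issues→FPADD
cycle 2: I1 reads
cycle 5: I1 exec-done
cycle 6: I1 writes R2
cycle 7: I2 issues→FPADD
cycle 8: I2 reads · I3 issues→ALU
cycle 9: I3 reads
cycle 10: I3 exec-done
cycle 11: I2 exec-done · I3 writes R2
cycle 12: I2 writes R5
cycle 13: I4 issues→FPADD
cycle 14: I4 reads · I5 issues→ALU
cycle 15: I5 reads
cycle 16: I5 exec-done
cycle 17: I4 exec-done · I5 writes R1
cycle 18: I4 writes R5 · I6 issues→ALU
cycle 19: I6 reads · I7 issues→FPMUL
cycle 20: I6 exec-done · I7 reads
cycle 21: I6 writes R1
cycle 25: I7 exec-done
cycle 26: I7 writes R2

I3 = (8, 9, 10, 11)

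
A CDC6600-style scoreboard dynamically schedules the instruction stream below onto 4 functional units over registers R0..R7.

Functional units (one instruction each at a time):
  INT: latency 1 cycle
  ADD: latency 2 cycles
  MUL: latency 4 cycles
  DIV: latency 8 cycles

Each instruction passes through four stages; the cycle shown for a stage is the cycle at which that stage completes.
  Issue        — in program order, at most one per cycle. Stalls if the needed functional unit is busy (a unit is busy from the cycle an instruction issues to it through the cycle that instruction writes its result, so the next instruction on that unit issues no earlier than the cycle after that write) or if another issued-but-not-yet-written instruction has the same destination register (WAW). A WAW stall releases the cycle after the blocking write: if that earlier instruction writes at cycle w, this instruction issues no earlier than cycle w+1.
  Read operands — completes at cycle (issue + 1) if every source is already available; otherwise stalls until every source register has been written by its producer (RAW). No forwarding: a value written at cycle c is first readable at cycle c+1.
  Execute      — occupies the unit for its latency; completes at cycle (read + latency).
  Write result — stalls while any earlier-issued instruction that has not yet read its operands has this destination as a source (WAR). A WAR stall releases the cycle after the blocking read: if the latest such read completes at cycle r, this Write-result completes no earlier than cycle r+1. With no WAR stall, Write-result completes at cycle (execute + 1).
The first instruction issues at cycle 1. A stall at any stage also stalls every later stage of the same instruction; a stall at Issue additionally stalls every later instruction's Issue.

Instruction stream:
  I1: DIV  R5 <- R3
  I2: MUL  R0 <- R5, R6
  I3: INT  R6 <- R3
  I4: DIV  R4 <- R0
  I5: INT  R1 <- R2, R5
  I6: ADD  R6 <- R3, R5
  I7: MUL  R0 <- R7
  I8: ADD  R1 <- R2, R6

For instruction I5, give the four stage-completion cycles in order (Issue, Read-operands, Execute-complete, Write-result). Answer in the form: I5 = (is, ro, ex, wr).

cycle 1: I1 dispatched to DIV
cycle 2: I1 operands ready; I2 dispatched to MUL
cycle 3: I3 dispatched to INT
cycle 4: I3 operands ready
cycle 5: I3 complete
cycle 10: I1 complete
cycle 11: R5←I1
cycle 12: I2 operands ready; I4 dispatched to DIV
cycle 13: R6←I3
cycle 14: I5 dispatched to INT
cycle 15: I5 operands ready; I6 dispatched to ADD
cycle 16: I2 complete; I5 complete; I6 operands ready
cycle 17: R0←I2; R1←I5
cycle 18: I4 operands ready; I6 complete; I7 dispatched to MUL
cycle 19: R6←I6; I7 operands ready
cycle 20: I8 dispatched to ADD
cycle 21: I8 operands ready
cycle 23: I7 complete; I8 complete
cycle 24: R0←I7; R1←I8
cycle 26: I4 complete
cycle 27: R4←I4

I5 = (14, 15, 16, 17)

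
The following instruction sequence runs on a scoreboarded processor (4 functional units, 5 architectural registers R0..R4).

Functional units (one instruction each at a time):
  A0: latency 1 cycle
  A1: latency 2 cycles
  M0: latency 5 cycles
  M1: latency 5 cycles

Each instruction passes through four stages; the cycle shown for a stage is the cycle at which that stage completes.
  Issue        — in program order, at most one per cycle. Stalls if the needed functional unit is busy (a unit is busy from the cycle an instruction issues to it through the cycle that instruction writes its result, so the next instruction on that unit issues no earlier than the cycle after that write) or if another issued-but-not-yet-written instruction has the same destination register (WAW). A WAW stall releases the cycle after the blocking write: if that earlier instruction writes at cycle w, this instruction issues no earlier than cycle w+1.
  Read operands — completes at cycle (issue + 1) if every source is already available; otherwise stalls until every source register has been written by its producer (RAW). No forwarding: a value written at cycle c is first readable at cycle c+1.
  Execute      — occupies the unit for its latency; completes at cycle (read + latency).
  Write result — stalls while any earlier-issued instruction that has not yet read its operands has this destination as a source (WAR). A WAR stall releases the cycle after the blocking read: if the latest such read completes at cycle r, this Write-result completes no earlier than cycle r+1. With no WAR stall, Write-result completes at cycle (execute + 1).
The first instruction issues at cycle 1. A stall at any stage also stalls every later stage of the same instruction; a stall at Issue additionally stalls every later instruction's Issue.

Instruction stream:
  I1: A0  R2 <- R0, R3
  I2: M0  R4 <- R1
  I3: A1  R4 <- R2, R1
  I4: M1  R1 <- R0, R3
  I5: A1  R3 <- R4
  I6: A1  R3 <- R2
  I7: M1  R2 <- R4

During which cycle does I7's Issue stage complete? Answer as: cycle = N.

c1: I1→A0
c2: I1 RO, I2→M0
c3: I1 EX, I2 RO
c4: I1 WR R2
c8: I2 EX
c9: I2 WR R4
c10: I3→A1
c11: I3 RO, I4→M1
c12: I4 RO
c13: I3 EX
c14: I3 WR R4
c15: I5→A1
c16: I5 RO
c17: I4 EX
c18: I4 WR R1, I5 EX
c19: I5 WR R3
c20: I6→A1
c21: I6 RO, I7→M1
c22: I7 RO
c23: I6 EX
c24: I6 WR R3
c27: I7 EX
c28: I7 WR R2

cycle = 21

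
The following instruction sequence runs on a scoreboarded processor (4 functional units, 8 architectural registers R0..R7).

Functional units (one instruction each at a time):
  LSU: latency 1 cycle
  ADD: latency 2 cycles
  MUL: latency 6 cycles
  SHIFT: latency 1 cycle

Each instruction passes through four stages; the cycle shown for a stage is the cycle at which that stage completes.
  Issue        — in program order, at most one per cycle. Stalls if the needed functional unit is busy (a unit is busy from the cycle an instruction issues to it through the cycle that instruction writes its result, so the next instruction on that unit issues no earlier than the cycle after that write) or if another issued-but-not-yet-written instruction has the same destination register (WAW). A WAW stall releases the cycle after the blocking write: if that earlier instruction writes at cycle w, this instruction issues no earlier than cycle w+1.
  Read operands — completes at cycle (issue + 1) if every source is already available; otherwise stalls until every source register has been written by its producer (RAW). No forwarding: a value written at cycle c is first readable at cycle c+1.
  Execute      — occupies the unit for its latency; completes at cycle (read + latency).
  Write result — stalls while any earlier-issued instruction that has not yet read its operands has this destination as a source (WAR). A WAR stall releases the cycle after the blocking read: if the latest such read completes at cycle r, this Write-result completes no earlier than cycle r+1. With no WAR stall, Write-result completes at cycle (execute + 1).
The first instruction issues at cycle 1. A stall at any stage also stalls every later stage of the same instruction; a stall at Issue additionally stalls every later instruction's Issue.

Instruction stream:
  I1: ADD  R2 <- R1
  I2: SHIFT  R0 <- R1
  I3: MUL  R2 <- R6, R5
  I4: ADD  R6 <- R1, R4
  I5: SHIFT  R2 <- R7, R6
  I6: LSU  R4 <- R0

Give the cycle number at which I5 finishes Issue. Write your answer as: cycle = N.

t=1  issue I1 (ADD)
t=2  I1 read-ops; issue I2 (SHIFT)
t=3  I2 read-ops
t=4  I1 finished on ADD; I2 finished on SHIFT
t=5  I1→R2; I2→R0
t=6  issue I3 (MUL)
t=7  I3 read-ops; issue I4 (ADD)
t=8  I4 read-ops
t=10  I4 finished on ADD
t=11  I4→R6
t=13  I3 finished on MUL
t=14  I3→R2
t=15  issue I5 (SHIFT)
t=16  I5 read-ops; issue I6 (LSU)
t=17  I5 finished on SHIFT; I6 read-ops
t=18  I5→R2; I6 finished on LSU
t=19  I6→R4

cycle = 15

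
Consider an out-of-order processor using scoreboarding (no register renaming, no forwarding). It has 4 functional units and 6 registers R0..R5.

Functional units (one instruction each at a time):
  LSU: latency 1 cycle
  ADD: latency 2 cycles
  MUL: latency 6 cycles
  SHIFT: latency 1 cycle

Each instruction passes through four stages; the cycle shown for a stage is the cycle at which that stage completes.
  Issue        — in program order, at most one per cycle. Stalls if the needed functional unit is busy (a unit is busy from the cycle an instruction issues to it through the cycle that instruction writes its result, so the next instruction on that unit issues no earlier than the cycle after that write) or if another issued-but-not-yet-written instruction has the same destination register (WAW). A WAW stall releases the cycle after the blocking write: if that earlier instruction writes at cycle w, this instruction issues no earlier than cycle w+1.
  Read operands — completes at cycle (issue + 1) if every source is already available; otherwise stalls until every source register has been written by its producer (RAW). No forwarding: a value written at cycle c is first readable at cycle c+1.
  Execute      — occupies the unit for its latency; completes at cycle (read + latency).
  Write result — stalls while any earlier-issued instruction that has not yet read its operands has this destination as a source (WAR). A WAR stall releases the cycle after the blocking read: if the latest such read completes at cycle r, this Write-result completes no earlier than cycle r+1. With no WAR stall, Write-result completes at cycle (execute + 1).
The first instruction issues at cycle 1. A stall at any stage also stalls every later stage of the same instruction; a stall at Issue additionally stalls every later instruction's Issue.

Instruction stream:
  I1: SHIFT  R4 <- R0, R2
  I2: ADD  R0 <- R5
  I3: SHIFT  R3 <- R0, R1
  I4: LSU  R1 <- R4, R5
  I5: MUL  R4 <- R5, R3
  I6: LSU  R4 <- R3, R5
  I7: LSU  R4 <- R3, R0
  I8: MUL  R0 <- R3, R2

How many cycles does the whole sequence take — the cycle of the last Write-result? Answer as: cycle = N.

cycle = 31

cycle 1: issue I1 (SHIFT)
cycle 2: I1 read-ops | issue I2 (ADD)
cycle 3: I1 finished on SHIFT | I2 read-ops
cycle 4: I1→R4
cycle 5: I2 finished on ADD | issue I3 (SHIFT)
cycle 6: I2→R0 | issue I4 (LSU)
cycle 7: I3 read-ops | I4 read-ops | issue I5 (MUL)
cycle 8: I3 finished on SHIFT | I4 finished on LSU
cycle 9: I3→R3 | I4→R1
cycle 10: I5 read-ops
cycle 16: I5 finished on MUL
cycle 17: I5→R4
cycle 18: issue I6 (LSU)
cycle 19: I6 read-ops
cycle 20: I6 finished on LSU
cycle 21: I6→R4
cycle 22: issue I7 (LSU)
cycle 23: I7 read-ops | issue I8 (MUL)
cycle 24: I7 finished on LSU | I8 read-ops
cycle 25: I7→R4
cycle 30: I8 finished on MUL
cycle 31: I8→R0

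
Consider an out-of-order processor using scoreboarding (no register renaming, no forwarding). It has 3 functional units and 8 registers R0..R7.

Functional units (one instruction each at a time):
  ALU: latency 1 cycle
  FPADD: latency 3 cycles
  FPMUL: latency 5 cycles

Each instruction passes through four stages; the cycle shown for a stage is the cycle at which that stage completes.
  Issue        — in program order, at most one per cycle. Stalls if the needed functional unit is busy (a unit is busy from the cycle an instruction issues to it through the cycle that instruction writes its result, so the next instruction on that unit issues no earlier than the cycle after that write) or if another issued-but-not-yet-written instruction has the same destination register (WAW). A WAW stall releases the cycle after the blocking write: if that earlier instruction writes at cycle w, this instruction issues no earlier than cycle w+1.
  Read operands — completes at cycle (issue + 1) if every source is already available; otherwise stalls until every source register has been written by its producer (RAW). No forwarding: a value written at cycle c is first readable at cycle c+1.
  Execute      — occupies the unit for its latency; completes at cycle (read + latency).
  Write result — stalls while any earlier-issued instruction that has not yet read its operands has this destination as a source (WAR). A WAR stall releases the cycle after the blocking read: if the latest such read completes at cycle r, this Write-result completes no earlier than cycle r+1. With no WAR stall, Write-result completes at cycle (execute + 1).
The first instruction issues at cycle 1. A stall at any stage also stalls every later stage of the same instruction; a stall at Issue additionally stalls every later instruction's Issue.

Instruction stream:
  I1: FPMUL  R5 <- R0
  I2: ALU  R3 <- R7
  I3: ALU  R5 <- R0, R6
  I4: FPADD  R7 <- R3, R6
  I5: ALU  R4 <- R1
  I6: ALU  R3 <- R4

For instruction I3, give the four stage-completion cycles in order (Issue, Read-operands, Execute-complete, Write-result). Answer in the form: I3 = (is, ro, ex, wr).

I3 = (9, 10, 11, 12)

c1: I1→FPMUL
c2: I1 RO · I2→ALU
c3: I2 RO
c4: I2 EX
c5: I2 WR R3
c7: I1 EX
c8: I1 WR R5
c9: I3→ALU
c10: I3 RO · I4→FPADD
c11: I3 EX · I4 RO
c12: I3 WR R5
c13: I5→ALU
c14: I4 EX · I5 RO
c15: I4 WR R7 · I5 EX
c16: I5 WR R4
c17: I6→ALU
c18: I6 RO
c19: I6 EX
c20: I6 WR R3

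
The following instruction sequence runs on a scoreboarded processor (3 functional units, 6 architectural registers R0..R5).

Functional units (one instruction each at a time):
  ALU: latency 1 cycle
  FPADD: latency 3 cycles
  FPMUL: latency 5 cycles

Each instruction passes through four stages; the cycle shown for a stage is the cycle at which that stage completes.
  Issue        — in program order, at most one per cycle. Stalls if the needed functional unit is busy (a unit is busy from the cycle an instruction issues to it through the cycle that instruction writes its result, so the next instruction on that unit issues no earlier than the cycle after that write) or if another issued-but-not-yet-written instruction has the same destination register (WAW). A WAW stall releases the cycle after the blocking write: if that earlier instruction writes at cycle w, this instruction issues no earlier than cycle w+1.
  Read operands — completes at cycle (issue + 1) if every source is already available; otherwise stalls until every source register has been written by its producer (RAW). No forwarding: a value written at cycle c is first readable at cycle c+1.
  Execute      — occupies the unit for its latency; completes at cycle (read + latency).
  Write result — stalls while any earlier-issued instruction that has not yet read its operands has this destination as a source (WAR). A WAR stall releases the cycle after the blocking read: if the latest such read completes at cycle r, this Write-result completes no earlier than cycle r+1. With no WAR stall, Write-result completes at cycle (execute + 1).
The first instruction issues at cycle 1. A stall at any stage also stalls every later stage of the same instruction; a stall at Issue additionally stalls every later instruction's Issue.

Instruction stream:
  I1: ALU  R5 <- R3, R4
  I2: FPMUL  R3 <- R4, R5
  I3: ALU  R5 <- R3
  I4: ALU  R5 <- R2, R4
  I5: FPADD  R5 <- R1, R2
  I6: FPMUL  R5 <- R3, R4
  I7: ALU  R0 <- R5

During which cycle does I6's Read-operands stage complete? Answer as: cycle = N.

cycle = 26

I1  is:1  ro:2  ex:3  wr:4
I2  is:2  ro:5  ex:10  wr:11  — RAW R5: wait I1 write@4
I3  is:5  ro:12  ex:13  wr:14  — struct: ALU busy until I1 writes@4, RAW R3: wait I2 write@11
I4  is:15  ro:16  ex:17  wr:18  — struct: ALU busy until I3 writes@14
I5  is:19  ro:20  ex:23  wr:24  — WAW R5: wait I4 write@18
I6  is:25  ro:26  ex:31  wr:32  — WAW R5: wait I5 write@24
I7  is:26  ro:33  ex:34  wr:35  — RAW R5: wait I6 write@32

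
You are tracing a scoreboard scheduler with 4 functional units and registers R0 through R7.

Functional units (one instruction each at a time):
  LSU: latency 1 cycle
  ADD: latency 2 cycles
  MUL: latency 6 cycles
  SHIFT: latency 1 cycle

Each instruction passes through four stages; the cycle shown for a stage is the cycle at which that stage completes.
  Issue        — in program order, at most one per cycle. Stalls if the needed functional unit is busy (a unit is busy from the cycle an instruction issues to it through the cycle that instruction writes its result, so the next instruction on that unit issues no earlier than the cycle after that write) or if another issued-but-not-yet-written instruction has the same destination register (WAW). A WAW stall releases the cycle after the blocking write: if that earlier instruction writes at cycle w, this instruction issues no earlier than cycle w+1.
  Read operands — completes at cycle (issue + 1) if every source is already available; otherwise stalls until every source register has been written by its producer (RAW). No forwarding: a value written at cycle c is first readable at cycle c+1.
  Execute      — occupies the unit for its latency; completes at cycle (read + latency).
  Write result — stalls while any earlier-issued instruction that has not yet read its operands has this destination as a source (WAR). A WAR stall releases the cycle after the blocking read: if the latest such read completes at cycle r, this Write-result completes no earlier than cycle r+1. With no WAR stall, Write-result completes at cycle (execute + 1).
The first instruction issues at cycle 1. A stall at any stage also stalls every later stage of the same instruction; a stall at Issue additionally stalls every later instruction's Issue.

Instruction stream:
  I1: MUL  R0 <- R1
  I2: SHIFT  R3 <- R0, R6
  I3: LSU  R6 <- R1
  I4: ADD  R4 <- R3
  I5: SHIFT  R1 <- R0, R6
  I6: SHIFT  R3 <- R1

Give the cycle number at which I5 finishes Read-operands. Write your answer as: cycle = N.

cycle = 14

[1] I1 issues→MUL
[2] I1 reads · I2 issues→SHIFT
[3] I3 issues→LSU
[4] I3 reads · I4 issues→ADD
[5] I3 exec-done
[8] I1 exec-done
[9] I1 writes R0
[10] I2 reads
[11] I2 exec-done · I3 writes R6
[12] I2 writes R3
[13] I4 reads · I5 issues→SHIFT
[14] I5 reads
[15] I4 exec-done · I5 exec-done
[16] I4 writes R4 · I5 writes R1
[17] I6 issues→SHIFT
[18] I6 reads
[19] I6 exec-done
[20] I6 writes R3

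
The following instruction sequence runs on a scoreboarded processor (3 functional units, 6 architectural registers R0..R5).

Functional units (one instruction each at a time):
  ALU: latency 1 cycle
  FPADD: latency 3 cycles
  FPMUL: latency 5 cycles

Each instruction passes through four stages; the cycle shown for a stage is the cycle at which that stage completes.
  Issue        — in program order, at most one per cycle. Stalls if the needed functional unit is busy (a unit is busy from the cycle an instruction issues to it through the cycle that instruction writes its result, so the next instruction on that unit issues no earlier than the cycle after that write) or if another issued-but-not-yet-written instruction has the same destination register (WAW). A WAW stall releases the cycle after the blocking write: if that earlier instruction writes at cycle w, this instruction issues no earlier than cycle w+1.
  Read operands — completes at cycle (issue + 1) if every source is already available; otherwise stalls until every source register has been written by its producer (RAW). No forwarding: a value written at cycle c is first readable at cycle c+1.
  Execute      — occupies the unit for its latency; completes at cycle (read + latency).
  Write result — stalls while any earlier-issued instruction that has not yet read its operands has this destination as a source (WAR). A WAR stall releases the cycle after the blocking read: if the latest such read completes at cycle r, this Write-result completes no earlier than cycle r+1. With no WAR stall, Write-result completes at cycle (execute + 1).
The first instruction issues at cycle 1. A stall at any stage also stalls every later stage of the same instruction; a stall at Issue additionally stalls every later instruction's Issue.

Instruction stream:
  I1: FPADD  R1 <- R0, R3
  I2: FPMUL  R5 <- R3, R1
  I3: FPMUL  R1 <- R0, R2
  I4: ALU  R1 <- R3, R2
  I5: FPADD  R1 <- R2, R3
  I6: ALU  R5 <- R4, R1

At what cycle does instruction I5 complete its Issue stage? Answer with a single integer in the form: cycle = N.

t=1  I1→FPADD
t=2  I1 RO | I2→FPMUL
t=5  I1 EX
t=6  I1 WR R1
t=7  I2 RO
t=12  I2 EX
t=13  I2 WR R5
t=14  I3→FPMUL
t=15  I3 RO
t=20  I3 EX
t=21  I3 WR R1
t=22  I4→ALU
t=23  I4 RO
t=24  I4 EX
t=25  I4 WR R1
t=26  I5→FPADD
t=27  I5 RO | I6→ALU
t=30  I5 EX
t=31  I5 WR R1
t=32  I6 RO
t=33  I6 EX
t=34  I6 WR R5

cycle = 26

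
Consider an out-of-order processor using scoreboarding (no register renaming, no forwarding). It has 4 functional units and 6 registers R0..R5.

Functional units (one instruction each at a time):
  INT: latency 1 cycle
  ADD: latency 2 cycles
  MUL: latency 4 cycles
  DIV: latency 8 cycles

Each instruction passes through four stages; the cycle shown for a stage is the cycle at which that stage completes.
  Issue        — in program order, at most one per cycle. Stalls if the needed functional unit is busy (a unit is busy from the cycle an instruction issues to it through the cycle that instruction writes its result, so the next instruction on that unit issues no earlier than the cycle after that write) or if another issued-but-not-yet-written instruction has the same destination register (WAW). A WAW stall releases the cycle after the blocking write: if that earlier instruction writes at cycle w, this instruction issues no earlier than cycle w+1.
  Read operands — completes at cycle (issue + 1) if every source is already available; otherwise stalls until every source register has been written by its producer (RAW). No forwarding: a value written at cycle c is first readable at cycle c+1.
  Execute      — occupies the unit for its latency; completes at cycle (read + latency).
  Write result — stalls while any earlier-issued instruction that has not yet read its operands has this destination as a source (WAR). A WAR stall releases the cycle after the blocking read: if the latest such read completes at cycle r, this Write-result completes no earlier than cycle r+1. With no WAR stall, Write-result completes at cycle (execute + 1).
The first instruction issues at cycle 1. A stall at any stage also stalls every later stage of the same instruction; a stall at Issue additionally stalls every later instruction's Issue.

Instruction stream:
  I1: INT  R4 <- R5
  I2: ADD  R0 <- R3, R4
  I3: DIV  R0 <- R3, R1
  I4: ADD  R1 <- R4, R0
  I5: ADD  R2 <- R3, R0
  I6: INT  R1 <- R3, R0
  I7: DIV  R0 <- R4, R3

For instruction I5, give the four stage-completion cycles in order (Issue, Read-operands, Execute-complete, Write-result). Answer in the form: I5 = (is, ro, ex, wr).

I5 = (24, 25, 27, 28)

[1] I1 dispatched to INT
[2] I1 operands ready · I2 dispatched to ADD
[3] I1 complete
[4] R4←I1
[5] I2 operands ready
[7] I2 complete
[8] R0←I2
[9] I3 dispatched to DIV
[10] I3 operands ready · I4 dispatched to ADD
[18] I3 complete
[19] R0←I3
[20] I4 operands ready
[22] I4 complete
[23] R1←I4
[24] I5 dispatched to ADD
[25] I5 operands ready · I6 dispatched to INT
[26] I6 operands ready · I7 dispatched to DIV
[27] I5 complete · I6 complete · I7 operands ready
[28] R2←I5 · R1←I6
[35] I7 complete
[36] R0←I7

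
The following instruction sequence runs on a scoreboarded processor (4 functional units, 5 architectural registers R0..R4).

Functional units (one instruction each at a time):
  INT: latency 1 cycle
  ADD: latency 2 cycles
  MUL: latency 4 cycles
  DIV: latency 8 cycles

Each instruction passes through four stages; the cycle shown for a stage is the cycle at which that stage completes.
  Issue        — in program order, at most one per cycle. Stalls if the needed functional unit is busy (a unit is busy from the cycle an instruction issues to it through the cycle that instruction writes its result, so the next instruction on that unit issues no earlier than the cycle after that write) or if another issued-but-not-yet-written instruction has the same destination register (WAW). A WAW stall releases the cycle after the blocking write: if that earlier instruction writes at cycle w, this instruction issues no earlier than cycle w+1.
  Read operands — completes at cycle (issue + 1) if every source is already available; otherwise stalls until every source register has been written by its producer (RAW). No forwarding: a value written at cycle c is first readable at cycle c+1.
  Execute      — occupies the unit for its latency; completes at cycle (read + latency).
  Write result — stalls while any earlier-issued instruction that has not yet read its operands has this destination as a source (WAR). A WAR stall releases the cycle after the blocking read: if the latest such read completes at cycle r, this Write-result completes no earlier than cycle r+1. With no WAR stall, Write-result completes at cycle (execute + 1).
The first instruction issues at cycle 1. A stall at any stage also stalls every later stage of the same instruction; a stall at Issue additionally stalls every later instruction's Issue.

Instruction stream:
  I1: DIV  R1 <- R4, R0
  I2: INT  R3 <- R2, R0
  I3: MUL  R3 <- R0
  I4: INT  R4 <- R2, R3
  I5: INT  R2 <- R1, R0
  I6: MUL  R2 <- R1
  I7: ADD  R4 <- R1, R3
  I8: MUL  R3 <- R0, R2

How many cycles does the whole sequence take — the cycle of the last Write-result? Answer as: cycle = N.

[1] I1→DIV
[2] I1 RO | I2→INT
[3] I2 RO
[4] I2 EX
[5] I2 WR R3
[6] I3→MUL
[7] I3 RO | I4→INT
[10] I1 EX
[11] I1 WR R1 | I3 EX
[12] I3 WR R3
[13] I4 RO
[14] I4 EX
[15] I4 WR R4
[16] I5→INT
[17] I5 RO
[18] I5 EX
[19] I5 WR R2
[20] I6→MUL
[21] I6 RO | I7→ADD
[22] I7 RO
[24] I7 EX
[25] I6 EX | I7 WR R4
[26] I6 WR R2
[27] I8→MUL
[28] I8 RO
[32] I8 EX
[33] I8 WR R3

cycle = 33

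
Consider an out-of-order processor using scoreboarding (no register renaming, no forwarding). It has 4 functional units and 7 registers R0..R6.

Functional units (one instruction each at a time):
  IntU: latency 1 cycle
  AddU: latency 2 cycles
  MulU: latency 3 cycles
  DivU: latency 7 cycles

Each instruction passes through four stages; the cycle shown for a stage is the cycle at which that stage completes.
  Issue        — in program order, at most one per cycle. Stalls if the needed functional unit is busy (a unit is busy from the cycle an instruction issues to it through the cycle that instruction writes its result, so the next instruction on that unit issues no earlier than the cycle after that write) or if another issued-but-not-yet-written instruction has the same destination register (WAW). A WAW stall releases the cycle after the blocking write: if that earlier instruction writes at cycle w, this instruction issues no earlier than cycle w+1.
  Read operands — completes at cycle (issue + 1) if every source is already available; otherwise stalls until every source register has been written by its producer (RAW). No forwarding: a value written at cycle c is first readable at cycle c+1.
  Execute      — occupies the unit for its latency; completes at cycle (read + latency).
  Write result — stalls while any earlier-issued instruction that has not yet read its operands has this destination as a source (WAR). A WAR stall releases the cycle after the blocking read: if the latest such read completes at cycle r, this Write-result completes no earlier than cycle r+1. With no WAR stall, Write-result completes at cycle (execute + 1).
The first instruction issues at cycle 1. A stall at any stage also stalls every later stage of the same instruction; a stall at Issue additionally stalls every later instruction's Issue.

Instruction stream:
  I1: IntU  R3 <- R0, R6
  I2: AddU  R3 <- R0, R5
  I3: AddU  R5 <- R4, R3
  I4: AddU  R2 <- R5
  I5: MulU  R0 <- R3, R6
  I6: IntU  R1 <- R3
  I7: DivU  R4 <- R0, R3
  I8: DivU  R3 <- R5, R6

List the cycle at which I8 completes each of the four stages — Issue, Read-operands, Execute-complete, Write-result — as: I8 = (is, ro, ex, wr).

I8 = (31, 32, 39, 40)

  I1 | 1 | 2 | 3 | 4
  I2 | 5 | 6 | 8 | 9   WAW R3: wait I1 write@4
  I3 | 10 | 11 | 13 | 14   struct: AddU busy until I2 writes@9
  I4 | 15 | 16 | 18 | 19   struct: AddU busy until I3 writes@14
  I5 | 16 | 17 | 20 | 21
  I6 | 17 | 18 | 19 | 20
  I7 | 18 | 22 | 29 | 30   RAW R0: wait I5 write@21
  I8 | 31 | 32 | 39 | 40   struct: DivU busy until I7 writes@30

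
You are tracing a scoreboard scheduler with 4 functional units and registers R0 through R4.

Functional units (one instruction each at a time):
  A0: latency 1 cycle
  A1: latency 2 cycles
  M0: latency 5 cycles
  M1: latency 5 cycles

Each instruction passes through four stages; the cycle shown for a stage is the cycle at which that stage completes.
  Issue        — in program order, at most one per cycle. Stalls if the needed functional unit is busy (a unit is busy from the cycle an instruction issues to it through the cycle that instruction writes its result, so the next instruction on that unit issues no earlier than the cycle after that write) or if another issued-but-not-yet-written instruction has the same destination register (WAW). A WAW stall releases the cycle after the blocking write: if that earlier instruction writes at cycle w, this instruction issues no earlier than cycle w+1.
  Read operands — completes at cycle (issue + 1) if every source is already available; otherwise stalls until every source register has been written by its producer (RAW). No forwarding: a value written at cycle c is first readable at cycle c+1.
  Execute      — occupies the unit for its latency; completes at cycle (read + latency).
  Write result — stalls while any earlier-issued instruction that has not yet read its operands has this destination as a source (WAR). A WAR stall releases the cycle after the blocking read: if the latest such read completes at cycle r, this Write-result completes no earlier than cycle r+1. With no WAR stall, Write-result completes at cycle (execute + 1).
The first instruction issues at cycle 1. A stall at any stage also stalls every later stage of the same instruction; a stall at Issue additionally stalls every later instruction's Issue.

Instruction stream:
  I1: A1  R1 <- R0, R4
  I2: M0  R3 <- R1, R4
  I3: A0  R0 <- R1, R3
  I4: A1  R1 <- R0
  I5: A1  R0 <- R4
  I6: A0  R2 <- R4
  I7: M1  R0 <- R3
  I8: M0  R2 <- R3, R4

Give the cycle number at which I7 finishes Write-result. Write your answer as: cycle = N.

cycle = 32

cycle 1: I1→A1
cycle 2: I1 RO; I2→M0
cycle 3: I3→A0
cycle 4: I1 EX
cycle 5: I1 WR R1
cycle 6: I2 RO; I4→A1
cycle 11: I2 EX
cycle 12: I2 WR R3
cycle 13: I3 RO
cycle 14: I3 EX
cycle 15: I3 WR R0
cycle 16: I4 RO
cycle 18: I4 EX
cycle 19: I4 WR R1
cycle 20: I5→A1
cycle 21: I5 RO; I6→A0
cycle 22: I6 RO
cycle 23: I5 EX; I6 EX
cycle 24: I5 WR R0; I6 WR R2
cycle 25: I7→M1
cycle 26: I7 RO; I8→M0
cycle 27: I8 RO
cycle 31: I7 EX
cycle 32: I7 WR R0; I8 EX
cycle 33: I8 WR R2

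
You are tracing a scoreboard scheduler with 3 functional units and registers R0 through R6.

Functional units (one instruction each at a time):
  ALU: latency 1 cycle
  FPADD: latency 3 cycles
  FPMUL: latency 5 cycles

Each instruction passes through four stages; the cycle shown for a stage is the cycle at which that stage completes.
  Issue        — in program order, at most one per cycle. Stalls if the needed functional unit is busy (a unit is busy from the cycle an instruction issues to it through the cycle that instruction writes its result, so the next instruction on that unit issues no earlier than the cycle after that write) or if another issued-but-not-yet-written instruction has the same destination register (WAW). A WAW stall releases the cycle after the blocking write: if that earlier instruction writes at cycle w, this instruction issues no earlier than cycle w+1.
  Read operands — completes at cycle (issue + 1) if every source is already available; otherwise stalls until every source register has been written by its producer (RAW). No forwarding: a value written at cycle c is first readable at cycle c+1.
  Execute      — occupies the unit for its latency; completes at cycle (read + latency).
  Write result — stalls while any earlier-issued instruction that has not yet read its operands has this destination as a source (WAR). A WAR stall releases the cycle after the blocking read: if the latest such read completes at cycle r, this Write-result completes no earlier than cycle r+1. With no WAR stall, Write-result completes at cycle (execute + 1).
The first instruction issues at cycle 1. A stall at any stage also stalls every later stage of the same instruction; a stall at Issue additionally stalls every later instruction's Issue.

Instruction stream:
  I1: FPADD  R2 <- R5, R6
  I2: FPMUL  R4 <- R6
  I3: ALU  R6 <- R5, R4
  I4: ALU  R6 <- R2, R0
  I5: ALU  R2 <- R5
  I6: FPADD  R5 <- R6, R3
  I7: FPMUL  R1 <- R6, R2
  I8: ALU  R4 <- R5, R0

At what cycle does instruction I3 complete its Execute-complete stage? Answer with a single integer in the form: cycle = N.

cycle = 11

  I1 | 1 | 2 | 5 | 6
  I2 | 2 | 3 | 8 | 9
  I3 | 3 | 10 | 11 | 12   RAW R4: wait I2 write@9
  I4 | 13 | 14 | 15 | 16   struct: ALU busy until I3 writes@12
  I5 | 17 | 18 | 19 | 20   struct: ALU busy until I4 writes@16
  I6 | 18 | 19 | 22 | 23
  I7 | 19 | 21 | 26 | 27   RAW R2: wait I5 write@20
  I8 | 21 | 24 | 25 | 26   struct: ALU busy until I5 writes@20 · RAW R5: wait I6 write@23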